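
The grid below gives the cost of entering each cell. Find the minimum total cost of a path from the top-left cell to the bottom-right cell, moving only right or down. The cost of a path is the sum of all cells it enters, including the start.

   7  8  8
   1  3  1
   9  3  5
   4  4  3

Cheapest: (0,0) → (1,0) → (1,1) → (1,2) → (2,2) → (3,2)
  7 + 1 + 3 + 1 + 5 + 3 = 20

20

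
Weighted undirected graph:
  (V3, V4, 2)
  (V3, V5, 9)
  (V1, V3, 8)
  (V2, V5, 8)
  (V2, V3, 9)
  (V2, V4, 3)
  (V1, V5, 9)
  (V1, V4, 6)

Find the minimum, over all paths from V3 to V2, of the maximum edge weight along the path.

Some routes from V3 to V2:
V3 → V1 → V4 → V2: max(8, 6, 3) = 8
V3 → V4 → V2: max(2, 3) = 3
V3 → V5 → V1 → V4 → V2: max(9, 9, 6, 3) = 9
V3 → V5 → V2: max(9, 8) = 9
V3 → V4 → V1 → V5 → V2: max(2, 6, 9, 8) = 9
Smallest bottleneck: 3.

3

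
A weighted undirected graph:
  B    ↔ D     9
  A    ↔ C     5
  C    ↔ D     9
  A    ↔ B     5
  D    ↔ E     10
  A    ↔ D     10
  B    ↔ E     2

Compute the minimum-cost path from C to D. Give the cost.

Routes from C to D:
C → A → D: 5 + 10 = 15
C → A → B → D: 5 + 5 + 9 = 19
C → D: 9
C → A → B → E → D: 5 + 5 + 2 + 10 = 22
The minimum is 9.

9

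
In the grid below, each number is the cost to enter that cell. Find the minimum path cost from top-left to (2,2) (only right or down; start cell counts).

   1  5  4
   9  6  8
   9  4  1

17

Best path: [0,0] → [0,1] → [1,1] → [2,1] → [2,2]
Cost: 1 + 5 + 6 + 4 + 1 = 17
(Top row then right column would cost 19.)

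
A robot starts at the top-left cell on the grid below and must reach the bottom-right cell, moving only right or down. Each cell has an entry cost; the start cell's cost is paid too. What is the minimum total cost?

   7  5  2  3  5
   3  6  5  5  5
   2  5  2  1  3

One optimal route is r0c0→r1c0→r2c0→r2c1→r2c2→r2c3→r2c4.
Its cost is 7 + 3 + 2 + 5 + 2 + 1 + 3 = 23.

23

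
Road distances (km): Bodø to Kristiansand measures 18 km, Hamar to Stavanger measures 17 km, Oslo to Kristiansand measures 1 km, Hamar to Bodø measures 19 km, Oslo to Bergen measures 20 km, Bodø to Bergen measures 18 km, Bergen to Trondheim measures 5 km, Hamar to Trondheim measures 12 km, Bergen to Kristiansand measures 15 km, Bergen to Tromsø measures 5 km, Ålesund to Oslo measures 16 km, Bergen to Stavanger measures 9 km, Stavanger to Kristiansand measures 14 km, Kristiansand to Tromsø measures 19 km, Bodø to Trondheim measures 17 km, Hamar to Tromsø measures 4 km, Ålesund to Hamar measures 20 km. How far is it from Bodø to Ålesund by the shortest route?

Comparing a few candidate routes:
Bodø→Trondheim→Hamar→Ålesund: 17 + 12 + 20 = 49
Bodø→Hamar→Ålesund: 19 + 20 = 39
Bodø→Bergen→Tromsø→Hamar→Ålesund: 18 + 5 + 4 + 20 = 47
Bodø→Kristiansand→Oslo→Ålesund: 18 + 1 + 16 = 35
Best route has total 35 km.

35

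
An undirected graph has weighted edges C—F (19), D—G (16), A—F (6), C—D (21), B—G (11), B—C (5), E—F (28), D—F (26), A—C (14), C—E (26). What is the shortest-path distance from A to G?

Checking several routes:
A-F-D-G: 6 + 26 + 16 = 48
A-F-C-D-G: 6 + 19 + 21 + 16 = 62
A-C-B-G: 14 + 5 + 11 = 30
A-F-C-B-G: 6 + 19 + 5 + 11 = 41
A-C-D-G: 14 + 21 + 16 = 51
A-F-D-C-B-G: 6 + 26 + 21 + 5 + 11 = 69
Shortest: 30.

30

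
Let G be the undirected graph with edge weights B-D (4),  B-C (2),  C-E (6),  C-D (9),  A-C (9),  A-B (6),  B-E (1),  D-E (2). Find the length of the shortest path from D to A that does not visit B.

17

Paths from D to A avoiding B:
D-C-A: 9 + 9 = 18
D-E-C-A: 2 + 6 + 9 = 17
The minimum is 17.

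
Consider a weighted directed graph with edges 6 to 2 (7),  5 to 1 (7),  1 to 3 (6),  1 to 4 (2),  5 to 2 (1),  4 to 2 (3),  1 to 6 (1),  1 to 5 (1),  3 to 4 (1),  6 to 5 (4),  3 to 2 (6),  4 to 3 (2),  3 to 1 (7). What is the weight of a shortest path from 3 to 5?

Paths from 3 to 5:
3 -> 1 -> 5: 7 + 1 = 8
3 -> 1 -> 6 -> 5: 7 + 1 + 4 = 12
The minimum is 8.

8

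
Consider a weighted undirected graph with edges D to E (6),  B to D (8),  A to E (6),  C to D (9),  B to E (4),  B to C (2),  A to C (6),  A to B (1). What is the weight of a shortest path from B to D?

A few of the B→D routes:
B-C-D: 2 + 9 = 11
B-E-D: 4 + 6 = 10
B-D: 8
Shortest: 8.

8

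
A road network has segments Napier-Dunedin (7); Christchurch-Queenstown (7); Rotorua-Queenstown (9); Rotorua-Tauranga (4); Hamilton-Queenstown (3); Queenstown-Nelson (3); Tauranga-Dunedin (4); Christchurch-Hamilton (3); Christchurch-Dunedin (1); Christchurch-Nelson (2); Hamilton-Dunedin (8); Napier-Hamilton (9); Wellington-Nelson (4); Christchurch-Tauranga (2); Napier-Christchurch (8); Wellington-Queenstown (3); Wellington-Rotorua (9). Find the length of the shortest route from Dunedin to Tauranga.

Checking several routes:
Dunedin → Tauranga: 4
Dunedin → Hamilton → Christchurch → Tauranga: 8 + 3 + 2 = 13
Dunedin → Christchurch → Tauranga: 1 + 2 = 3
The minimum is 3 mi.

3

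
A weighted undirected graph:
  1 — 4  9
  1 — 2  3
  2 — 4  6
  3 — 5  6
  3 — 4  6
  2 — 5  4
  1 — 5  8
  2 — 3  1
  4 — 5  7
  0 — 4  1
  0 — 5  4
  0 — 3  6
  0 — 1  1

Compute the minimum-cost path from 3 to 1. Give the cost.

4

Some routes from 3 to 1:
3→2→1: 1 + 3 = 4
3→4→0→1: 6 + 1 + 1 = 8
3→0→1: 6 + 1 = 7
Shortest: 4.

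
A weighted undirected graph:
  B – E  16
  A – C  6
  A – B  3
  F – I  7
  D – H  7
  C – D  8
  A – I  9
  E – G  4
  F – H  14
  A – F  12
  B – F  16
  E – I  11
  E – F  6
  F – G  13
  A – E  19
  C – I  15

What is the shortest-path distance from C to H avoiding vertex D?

A few of the C→H routes:
C → A → B → F → H: 6 + 3 + 16 + 14 = 39
C → A → F → H: 6 + 12 + 14 = 32
C → I → F → H: 15 + 7 + 14 = 36
C → A → I → F → H: 6 + 9 + 7 + 14 = 36
Best route has total 32.

32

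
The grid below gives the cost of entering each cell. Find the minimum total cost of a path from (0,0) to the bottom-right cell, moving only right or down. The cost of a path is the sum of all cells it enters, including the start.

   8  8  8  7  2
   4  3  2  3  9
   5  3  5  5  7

32

Cheapest: r0c0→r1c0→r1c1→r1c2→r1c3→r2c3→r2c4
  8 + 4 + 3 + 2 + 3 + 5 + 7 = 32
(Top row then right column would cost 49.)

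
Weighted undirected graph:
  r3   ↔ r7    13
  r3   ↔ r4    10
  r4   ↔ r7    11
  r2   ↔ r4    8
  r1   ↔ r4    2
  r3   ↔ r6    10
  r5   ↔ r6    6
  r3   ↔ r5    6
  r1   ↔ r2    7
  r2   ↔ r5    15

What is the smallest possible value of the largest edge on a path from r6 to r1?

10

A few of the r6→r1 routes:
r6 → r5 → r3 → r4 → r1: max(6, 6, 10, 2) = 10
r6 → r5 → r3 → r7 → r4 → r2 → r1: max(6, 6, 13, 11, 8, 7) = 13
r6 → r3 → r4 → r1: max(10, 10, 2) = 10
r6 → r3 → r4 → r2 → r1: max(10, 10, 8, 7) = 10
r6 → r5 → r3 → r4 → r2 → r1: max(6, 6, 10, 8, 7) = 10
r6 → r5 → r3 → r7 → r4 → r1: max(6, 6, 13, 11, 2) = 13
Best route has worst link 10.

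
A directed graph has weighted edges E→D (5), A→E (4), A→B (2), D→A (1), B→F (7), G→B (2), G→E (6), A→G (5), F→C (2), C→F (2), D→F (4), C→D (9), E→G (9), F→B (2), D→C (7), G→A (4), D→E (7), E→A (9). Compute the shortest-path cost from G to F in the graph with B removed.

Routes from G to F avoiding B:
G - A - E - D - F: 4 + 4 + 5 + 4 = 17
G - E - D - F: 6 + 5 + 4 = 15
G - A - E - D - C - F: 4 + 4 + 5 + 7 + 2 = 22
G - E - D - C - F: 6 + 5 + 7 + 2 = 20
The minimum is 15.

15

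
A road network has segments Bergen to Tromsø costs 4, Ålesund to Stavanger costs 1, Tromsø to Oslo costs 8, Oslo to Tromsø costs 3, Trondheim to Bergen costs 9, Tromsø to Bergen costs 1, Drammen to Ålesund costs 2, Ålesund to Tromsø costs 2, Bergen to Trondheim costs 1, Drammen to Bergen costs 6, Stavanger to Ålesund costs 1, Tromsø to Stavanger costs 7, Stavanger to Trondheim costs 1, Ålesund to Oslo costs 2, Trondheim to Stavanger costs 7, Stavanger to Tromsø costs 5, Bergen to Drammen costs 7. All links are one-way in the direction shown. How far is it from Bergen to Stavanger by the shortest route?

Routes from Bergen to Stavanger:
Bergen -> Trondheim -> Stavanger: 1 + 7 = 8
Bergen -> Drammen -> Ålesund -> Tromsø -> Stavanger: 7 + 2 + 2 + 7 = 18
Bergen -> Drammen -> Ålesund -> Stavanger: 7 + 2 + 1 = 10
Bergen -> Drammen -> Ålesund -> Oslo -> Tromsø -> Stavanger: 7 + 2 + 2 + 3 + 7 = 21
Bergen -> Tromsø -> Stavanger: 4 + 7 = 11
The minimum is 8.

8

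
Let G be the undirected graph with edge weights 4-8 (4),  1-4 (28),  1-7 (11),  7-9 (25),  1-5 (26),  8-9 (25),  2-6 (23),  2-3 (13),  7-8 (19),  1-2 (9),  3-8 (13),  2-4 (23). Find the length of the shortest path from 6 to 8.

A few of the 6→8 routes:
6 - 2 - 1 - 4 - 8: 23 + 9 + 28 + 4 = 64
6 - 2 - 3 - 8: 23 + 13 + 13 = 49
6 - 2 - 4 - 8: 23 + 23 + 4 = 50
6 - 2 - 1 - 7 - 8: 23 + 9 + 11 + 19 = 62
Shortest: 49.

49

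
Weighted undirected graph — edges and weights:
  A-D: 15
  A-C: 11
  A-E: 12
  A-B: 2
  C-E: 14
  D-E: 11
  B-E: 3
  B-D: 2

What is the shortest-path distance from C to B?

A few of the C→B routes:
C - E - B: 14 + 3 = 17
C - A - D - B: 11 + 15 + 2 = 28
C - E - A - B: 14 + 12 + 2 = 28
C - E - D - B: 14 + 11 + 2 = 27
C - A - E - B: 11 + 12 + 3 = 26
C - A - B: 11 + 2 = 13
The minimum is 13.

13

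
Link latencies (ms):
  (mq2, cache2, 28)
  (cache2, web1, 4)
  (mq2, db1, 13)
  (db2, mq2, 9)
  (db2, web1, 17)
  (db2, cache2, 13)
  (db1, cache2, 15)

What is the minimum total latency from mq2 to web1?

26

Candidate routes:
mq2 → db2 → web1: 9 + 17 = 26
mq2 → db2 → cache2 → web1: 9 + 13 + 4 = 26
mq2 → db1 → cache2 → web1: 13 + 15 + 4 = 32
mq2 → cache2 → db2 → web1: 28 + 13 + 17 = 58
mq2 → cache2 → web1: 28 + 4 = 32
mq2 → db1 → cache2 → db2 → web1: 13 + 15 + 13 + 17 = 58
Best route has total 26 ms.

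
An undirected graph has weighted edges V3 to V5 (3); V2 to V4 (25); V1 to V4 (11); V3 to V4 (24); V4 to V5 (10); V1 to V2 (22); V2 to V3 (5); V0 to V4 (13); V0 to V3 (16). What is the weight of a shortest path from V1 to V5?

A few of the V1→V5 routes:
V1 - V4 - V5: 11 + 10 = 21
V1 - V4 - V3 - V5: 11 + 24 + 3 = 38
V1 - V2 - V3 - V5: 22 + 5 + 3 = 30
Shortest: 21.

21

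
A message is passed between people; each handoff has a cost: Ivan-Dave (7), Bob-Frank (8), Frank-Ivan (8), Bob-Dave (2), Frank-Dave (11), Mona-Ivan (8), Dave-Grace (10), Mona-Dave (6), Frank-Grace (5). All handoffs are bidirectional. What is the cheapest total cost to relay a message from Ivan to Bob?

A few of the Ivan→Bob routes:
Ivan → Mona → Dave → Bob: 8 + 6 + 2 = 16
Ivan → Frank → Dave → Bob: 8 + 11 + 2 = 21
Ivan → Dave → Bob: 7 + 2 = 9
Ivan → Frank → Grace → Dave → Bob: 8 + 5 + 10 + 2 = 25
Ivan → Frank → Bob: 8 + 8 = 16
The minimum is 9.

9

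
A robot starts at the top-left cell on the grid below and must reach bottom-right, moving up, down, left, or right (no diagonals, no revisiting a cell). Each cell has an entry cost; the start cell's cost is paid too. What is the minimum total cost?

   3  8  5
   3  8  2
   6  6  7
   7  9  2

Path r0c0 → r1c0 → r1c1 → r1c2 → r2c2 → r3c2: 3 + 3 + 8 + 2 + 7 + 2 = 25.

25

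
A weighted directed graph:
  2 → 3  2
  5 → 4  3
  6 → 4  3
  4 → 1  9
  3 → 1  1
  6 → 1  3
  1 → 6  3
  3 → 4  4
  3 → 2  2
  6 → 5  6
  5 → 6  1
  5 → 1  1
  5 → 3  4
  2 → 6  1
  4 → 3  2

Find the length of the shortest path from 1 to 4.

6

Candidate routes:
1→6→5→4: 3 + 6 + 3 = 12
1→6→4: 3 + 3 = 6
1→6→5→3→4: 3 + 6 + 4 + 4 = 17
The minimum is 6.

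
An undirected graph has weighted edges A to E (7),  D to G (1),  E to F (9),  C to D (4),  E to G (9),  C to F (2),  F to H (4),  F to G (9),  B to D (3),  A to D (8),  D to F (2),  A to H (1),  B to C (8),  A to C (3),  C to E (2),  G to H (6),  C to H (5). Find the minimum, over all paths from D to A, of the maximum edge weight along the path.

Checking several routes:
D → F → H → A: max(2, 4, 1) = 4
D → F → C → A: max(2, 2, 3) = 3
D → C → A: max(4, 3) = 4
The minimum achievable maximum is 3.

3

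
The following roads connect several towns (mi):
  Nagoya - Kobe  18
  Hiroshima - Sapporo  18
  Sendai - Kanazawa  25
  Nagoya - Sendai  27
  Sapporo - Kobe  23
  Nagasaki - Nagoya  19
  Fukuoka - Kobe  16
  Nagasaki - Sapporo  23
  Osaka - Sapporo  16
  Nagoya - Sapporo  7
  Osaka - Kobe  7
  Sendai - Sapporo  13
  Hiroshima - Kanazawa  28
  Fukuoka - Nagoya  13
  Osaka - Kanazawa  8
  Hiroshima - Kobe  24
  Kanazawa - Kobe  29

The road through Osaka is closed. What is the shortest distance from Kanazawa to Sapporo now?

38

Checking several routes:
Kanazawa -> Sendai -> Sapporo: 25 + 13 = 38
Kanazawa -> Kobe -> Nagoya -> Sapporo: 29 + 18 + 7 = 54
Kanazawa -> Kobe -> Sapporo: 29 + 23 = 52
Kanazawa -> Hiroshima -> Sapporo: 28 + 18 = 46
Kanazawa -> Sendai -> Nagoya -> Sapporo: 25 + 27 + 7 = 59
The minimum is 38 mi.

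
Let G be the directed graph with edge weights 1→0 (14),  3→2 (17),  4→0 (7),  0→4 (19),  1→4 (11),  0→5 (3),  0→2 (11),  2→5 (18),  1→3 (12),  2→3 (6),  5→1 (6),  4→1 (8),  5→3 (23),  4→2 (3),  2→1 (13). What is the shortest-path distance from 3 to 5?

35

Routes from 3 to 5:
3-2-5: 17 + 18 = 35
3-2-1-0-5: 17 + 13 + 14 + 3 = 47
3-2-1-4-0-5: 17 + 13 + 11 + 7 + 3 = 51
Shortest: 35.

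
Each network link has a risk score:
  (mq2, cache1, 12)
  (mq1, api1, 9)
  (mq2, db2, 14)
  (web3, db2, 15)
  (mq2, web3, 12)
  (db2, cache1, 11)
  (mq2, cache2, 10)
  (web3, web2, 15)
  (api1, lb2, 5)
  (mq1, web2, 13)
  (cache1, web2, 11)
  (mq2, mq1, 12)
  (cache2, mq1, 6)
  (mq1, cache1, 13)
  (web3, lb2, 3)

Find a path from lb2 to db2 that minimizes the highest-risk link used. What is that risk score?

A few of the lb2→db2 routes:
lb2 - api1 - mq1 - mq2 - cache1 - db2: max(5, 9, 12, 12, 11) = 12
lb2 - web3 - mq2 - cache1 - db2: max(3, 12, 12, 11) = 12
lb2 - api1 - mq1 - cache2 - mq2 - cache1 - db2: max(5, 9, 6, 10, 12, 11) = 12
lb2 - api1 - mq1 - cache1 - db2: max(5, 9, 13, 11) = 13
lb2 - api1 - mq1 - web2 - cache1 - db2: max(5, 9, 13, 11, 11) = 13
Best route has worst link 12.

12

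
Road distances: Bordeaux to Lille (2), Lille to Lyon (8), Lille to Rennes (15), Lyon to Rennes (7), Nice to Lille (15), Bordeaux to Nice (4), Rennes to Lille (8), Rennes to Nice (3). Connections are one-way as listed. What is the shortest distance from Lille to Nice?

18

Paths from Lille to Nice:
Lille -> Rennes -> Nice: 15 + 3 = 18
Lille -> Lyon -> Rennes -> Nice: 8 + 7 + 3 = 18
Shortest: 18.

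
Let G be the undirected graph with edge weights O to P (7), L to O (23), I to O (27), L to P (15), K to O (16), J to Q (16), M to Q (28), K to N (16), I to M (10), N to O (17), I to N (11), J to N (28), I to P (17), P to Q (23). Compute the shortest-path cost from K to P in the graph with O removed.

44

Paths from K to P avoiding O:
K -> N -> J -> Q -> M -> I -> P: 16 + 28 + 16 + 28 + 10 + 17 = 115
K -> N -> I -> M -> Q -> P: 16 + 11 + 10 + 28 + 23 = 88
K -> N -> J -> Q -> P: 16 + 28 + 16 + 23 = 83
K -> N -> I -> P: 16 + 11 + 17 = 44
The minimum is 44.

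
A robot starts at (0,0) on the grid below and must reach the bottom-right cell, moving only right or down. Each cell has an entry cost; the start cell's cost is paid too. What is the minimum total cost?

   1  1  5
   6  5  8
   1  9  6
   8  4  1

21

Take (0,0) -> (0,1) -> (1,1) -> (2,1) -> (3,1) -> (3,2) for a total of 1 + 1 + 5 + 9 + 4 + 1 = 21.
(Top row then right column would cost 22.)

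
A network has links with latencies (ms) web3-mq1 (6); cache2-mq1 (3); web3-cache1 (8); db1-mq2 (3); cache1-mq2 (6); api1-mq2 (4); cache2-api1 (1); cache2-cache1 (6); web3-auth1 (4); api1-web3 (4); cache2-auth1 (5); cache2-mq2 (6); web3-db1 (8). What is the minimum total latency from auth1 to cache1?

Some routes from auth1 to cache1:
auth1 -> web3 -> api1 -> cache2 -> cache1: 4 + 4 + 1 + 6 = 15
auth1 -> cache2 -> api1 -> mq2 -> cache1: 5 + 1 + 4 + 6 = 16
auth1 -> web3 -> cache1: 4 + 8 = 12
auth1 -> cache2 -> cache1: 5 + 6 = 11
The minimum is 11 ms.

11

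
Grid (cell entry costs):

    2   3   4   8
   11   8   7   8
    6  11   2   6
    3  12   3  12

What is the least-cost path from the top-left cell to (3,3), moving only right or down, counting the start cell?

Path r0c0 → r0c1 → r0c2 → r1c2 → r2c2 → r3c2 → r3c3: 2 + 3 + 4 + 7 + 2 + 3 + 12 = 33.

33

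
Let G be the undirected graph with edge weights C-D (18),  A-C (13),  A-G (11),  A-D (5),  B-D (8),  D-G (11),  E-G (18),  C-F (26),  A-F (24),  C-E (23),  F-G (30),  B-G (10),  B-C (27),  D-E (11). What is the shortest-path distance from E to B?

A few of the E→B routes:
E-D-B: 11 + 8 = 19
E-D-A-G-B: 11 + 5 + 11 + 10 = 37
E-D-G-B: 11 + 11 + 10 = 32
E-G-D-B: 18 + 11 + 8 = 37
E-G-B: 18 + 10 = 28
Best route has total 19.

19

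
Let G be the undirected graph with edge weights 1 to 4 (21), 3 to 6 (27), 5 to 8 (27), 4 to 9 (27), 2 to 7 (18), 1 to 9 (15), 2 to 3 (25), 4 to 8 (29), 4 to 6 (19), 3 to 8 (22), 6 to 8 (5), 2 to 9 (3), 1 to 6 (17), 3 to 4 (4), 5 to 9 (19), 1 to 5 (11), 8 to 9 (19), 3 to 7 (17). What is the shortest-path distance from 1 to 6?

Checking several routes:
1 -> 9 -> 8 -> 6: 15 + 19 + 5 = 39
1 -> 4 -> 6: 21 + 19 = 40
1 -> 6: 17
1 -> 5 -> 8 -> 6: 11 + 27 + 5 = 43
Shortest: 17.

17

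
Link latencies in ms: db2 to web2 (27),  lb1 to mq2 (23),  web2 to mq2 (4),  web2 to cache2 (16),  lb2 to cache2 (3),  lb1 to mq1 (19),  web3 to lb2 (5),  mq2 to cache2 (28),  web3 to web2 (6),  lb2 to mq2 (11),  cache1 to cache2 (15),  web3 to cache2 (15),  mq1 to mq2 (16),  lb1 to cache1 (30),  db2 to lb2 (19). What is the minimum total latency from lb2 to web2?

11

Some routes from lb2 to web2:
lb2 → mq2 → web2: 11 + 4 = 15
lb2 → cache2 → web2: 3 + 16 = 19
lb2 → web3 → cache2 → web2: 5 + 15 + 16 = 36
lb2 → cache2 → mq2 → web2: 3 + 28 + 4 = 35
lb2 → cache2 → web3 → web2: 3 + 15 + 6 = 24
lb2 → web3 → web2: 5 + 6 = 11
Best route has total 11 ms.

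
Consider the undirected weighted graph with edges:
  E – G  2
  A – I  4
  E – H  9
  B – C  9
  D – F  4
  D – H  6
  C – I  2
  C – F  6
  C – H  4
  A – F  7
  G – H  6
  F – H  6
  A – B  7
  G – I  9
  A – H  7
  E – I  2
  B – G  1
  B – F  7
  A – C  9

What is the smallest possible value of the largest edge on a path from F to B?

Comparing a few candidate routes:
F→D→H→C→I→E→G→B: max(4, 6, 4, 2, 2, 2, 1) = 6
F→C→I→E→G→B: max(6, 2, 2, 2, 1) = 6
F→C→H→G→B: max(6, 4, 6, 1) = 6
F→H→C→I→E→G→B: max(6, 4, 2, 2, 2, 1) = 6
F→D→H→G→B: max(4, 6, 6, 1) = 6
F→H→G→B: max(6, 6, 1) = 6
Smallest bottleneck: 6.

6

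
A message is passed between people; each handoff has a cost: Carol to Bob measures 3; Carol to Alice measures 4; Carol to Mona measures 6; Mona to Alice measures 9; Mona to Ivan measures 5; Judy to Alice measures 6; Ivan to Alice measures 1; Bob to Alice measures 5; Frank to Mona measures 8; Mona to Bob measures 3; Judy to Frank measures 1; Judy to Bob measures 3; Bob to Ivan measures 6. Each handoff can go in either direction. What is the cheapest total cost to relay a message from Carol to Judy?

6

A few of the Carol→Judy routes:
Carol -> Alice -> Judy: 4 + 6 = 10
Carol -> Bob -> Judy: 3 + 3 = 6
Carol -> Alice -> Bob -> Judy: 4 + 5 + 3 = 12
Carol -> Mona -> Bob -> Judy: 6 + 3 + 3 = 12
The minimum is 6.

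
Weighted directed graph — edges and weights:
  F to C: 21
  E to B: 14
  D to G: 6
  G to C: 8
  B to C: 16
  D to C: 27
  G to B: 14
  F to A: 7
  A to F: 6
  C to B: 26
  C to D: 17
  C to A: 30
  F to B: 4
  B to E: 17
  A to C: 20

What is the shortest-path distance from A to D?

37

Candidate routes:
A → C → D: 20 + 17 = 37
A → F → C → D: 6 + 21 + 17 = 44
A → F → B → C → D: 6 + 4 + 16 + 17 = 43
Best route has total 37.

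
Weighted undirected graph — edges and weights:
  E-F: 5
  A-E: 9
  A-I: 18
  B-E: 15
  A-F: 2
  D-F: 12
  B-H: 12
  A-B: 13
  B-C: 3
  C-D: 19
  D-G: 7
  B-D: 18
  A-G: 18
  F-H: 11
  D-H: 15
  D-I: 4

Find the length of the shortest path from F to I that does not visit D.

20

Candidate routes:
F → H → B → A → I: 11 + 12 + 13 + 18 = 54
F → E → B → A → I: 5 + 15 + 13 + 18 = 51
F → E → A → I: 5 + 9 + 18 = 32
F → H → B → E → A → I: 11 + 12 + 15 + 9 + 18 = 65
F → A → I: 2 + 18 = 20
Best route has total 20.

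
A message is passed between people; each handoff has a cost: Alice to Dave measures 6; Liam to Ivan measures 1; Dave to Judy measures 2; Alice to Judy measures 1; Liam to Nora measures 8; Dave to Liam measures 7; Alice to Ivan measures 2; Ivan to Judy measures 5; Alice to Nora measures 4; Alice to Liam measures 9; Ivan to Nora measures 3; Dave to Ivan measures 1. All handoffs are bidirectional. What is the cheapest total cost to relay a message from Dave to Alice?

A few of the Dave→Alice routes:
Dave -> Judy -> Alice: 2 + 1 = 3
Dave -> Ivan -> Alice: 1 + 2 = 3
Dave -> Ivan -> Judy -> Alice: 1 + 5 + 1 = 7
Dave -> Alice: 6
Dave -> Ivan -> Nora -> Alice: 1 + 3 + 4 = 8
Dave -> Judy -> Ivan -> Alice: 2 + 5 + 2 = 9
The minimum is 3.

3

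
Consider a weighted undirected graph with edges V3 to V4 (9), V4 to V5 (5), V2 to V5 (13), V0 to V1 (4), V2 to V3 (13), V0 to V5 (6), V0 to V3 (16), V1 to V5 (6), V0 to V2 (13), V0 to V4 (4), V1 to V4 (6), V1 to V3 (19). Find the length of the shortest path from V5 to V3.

Checking several routes:
V5 -> V0 -> V4 -> V3: 6 + 4 + 9 = 19
V5 -> V0 -> V3: 6 + 16 = 22
V5 -> V4 -> V3: 5 + 9 = 14
V5 -> V1 -> V4 -> V3: 6 + 6 + 9 = 21
Shortest: 14.

14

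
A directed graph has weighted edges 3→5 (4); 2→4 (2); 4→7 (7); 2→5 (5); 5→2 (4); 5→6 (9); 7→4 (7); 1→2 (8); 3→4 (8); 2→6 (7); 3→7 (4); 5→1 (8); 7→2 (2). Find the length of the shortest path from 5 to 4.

Candidate routes:
5→1→2→4: 8 + 8 + 2 = 18
5→2→4: 4 + 2 = 6
Best route has total 6.

6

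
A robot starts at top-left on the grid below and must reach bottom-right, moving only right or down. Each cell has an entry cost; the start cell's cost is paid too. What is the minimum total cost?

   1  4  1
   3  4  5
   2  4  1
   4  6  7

Take [0,0] [1,0] [2,0] [2,1] [2,2] [3,2] for a total of 1 + 3 + 2 + 4 + 1 + 7 = 18.

18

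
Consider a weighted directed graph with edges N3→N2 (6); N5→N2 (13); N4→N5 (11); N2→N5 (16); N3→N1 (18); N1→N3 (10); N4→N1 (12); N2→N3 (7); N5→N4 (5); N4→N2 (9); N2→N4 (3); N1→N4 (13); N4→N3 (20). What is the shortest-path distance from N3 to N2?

Candidate routes:
N3→N1→N4→N2: 18 + 13 + 9 = 40
N3→N1→N4→N5→N2: 18 + 13 + 11 + 13 = 55
N3→N2: 6
Best route has total 6.

6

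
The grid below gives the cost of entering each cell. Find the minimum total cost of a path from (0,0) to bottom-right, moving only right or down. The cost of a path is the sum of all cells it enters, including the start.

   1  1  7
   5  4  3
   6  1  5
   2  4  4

Best path: [0,0] → [0,1] → [1,1] → [2,1] → [3,1] → [3,2]
Cost: 1 + 1 + 4 + 1 + 4 + 4 = 15
(Top row then right column would cost 21.)

15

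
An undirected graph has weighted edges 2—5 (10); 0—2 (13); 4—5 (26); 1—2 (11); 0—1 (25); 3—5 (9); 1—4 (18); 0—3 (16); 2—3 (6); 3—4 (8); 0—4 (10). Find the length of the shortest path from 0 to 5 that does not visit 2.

25

Candidate routes:
0 → 3 → 5: 16 + 9 = 25
0 → 1 → 4 → 5: 25 + 18 + 26 = 69
0 → 3 → 4 → 5: 16 + 8 + 26 = 50
0 → 4 → 3 → 5: 10 + 8 + 9 = 27
0 → 1 → 4 → 3 → 5: 25 + 18 + 8 + 9 = 60
0 → 4 → 5: 10 + 26 = 36
Shortest: 25.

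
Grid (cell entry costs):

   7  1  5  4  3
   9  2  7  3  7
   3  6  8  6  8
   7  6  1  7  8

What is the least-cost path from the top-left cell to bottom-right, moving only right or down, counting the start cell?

38

Take r0c0 → r0c1 → r1c1 → r2c1 → r3c1 → r3c2 → r3c3 → r3c4 for a total of 7 + 1 + 2 + 6 + 6 + 1 + 7 + 8 = 38.
(Top row then right column would cost 43.)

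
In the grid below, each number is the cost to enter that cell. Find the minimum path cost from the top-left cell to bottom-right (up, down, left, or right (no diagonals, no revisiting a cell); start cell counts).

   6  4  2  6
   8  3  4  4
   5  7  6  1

21

Path r0c0 → r0c1 → r0c2 → r1c2 → r1c3 → r2c3: 6 + 4 + 2 + 4 + 4 + 1 = 21.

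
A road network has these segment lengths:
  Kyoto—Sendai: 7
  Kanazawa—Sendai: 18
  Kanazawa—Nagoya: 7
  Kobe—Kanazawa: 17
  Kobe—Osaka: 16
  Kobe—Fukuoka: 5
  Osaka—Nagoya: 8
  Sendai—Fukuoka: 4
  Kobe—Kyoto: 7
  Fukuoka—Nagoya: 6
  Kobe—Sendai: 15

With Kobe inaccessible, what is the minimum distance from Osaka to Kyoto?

25

Candidate routes:
Osaka - Nagoya - Fukuoka - Sendai - Kyoto: 8 + 6 + 4 + 7 = 25
Osaka - Nagoya - Kanazawa - Sendai - Kyoto: 8 + 7 + 18 + 7 = 40
The minimum is 25.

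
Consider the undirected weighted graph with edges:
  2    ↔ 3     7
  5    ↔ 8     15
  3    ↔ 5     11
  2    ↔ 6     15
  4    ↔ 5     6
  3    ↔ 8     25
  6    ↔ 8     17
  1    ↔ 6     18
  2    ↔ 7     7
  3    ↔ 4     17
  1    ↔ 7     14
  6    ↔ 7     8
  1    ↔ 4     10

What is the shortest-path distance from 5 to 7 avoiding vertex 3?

Candidate routes:
5 -> 8 -> 6 -> 1 -> 7: 15 + 17 + 18 + 14 = 64
5 -> 8 -> 6 -> 2 -> 7: 15 + 17 + 15 + 7 = 54
5 -> 4 -> 1 -> 7: 6 + 10 + 14 = 30
5 -> 4 -> 1 -> 6 -> 7: 6 + 10 + 18 + 8 = 42
5 -> 4 -> 1 -> 6 -> 2 -> 7: 6 + 10 + 18 + 15 + 7 = 56
5 -> 8 -> 6 -> 7: 15 + 17 + 8 = 40
The minimum is 30.

30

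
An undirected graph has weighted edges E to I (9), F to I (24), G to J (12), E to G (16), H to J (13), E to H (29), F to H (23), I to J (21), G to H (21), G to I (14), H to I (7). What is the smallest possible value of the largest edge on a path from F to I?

23

Comparing a few candidate routes:
F → H → J → G → I: max(23, 13, 12, 14) = 23
F → H → J → G → E → I: max(23, 13, 12, 16, 9) = 23
F → H → J → I: max(23, 13, 21) = 23
The minimum achievable maximum is 23.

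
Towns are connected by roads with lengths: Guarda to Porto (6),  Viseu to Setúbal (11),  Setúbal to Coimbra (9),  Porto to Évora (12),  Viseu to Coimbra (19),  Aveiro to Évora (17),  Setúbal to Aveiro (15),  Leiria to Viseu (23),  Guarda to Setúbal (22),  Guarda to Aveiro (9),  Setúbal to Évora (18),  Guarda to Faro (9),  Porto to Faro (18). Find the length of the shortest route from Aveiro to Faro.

Checking several routes:
Aveiro→Guarda→Faro: 9 + 9 = 18
Aveiro→Setúbal→Guarda→Faro: 15 + 22 + 9 = 46
Aveiro→Guarda→Porto→Faro: 9 + 6 + 18 = 33
Aveiro→Évora→Porto→Guarda→Faro: 17 + 12 + 6 + 9 = 44
The minimum is 18.

18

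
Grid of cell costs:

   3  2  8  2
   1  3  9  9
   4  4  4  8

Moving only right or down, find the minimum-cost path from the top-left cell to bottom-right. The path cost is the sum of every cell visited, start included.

Path [0,0] → [1,0] → [1,1] → [2,1] → [2,2] → [2,3]: 3 + 1 + 3 + 4 + 4 + 8 = 23.

23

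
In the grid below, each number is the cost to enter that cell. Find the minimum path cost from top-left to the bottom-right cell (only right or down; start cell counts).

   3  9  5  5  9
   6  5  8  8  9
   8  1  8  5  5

33

Take r0c0 → r1c0 → r1c1 → r2c1 → r2c2 → r2c3 → r2c4 for a total of 3 + 6 + 5 + 1 + 8 + 5 + 5 = 33.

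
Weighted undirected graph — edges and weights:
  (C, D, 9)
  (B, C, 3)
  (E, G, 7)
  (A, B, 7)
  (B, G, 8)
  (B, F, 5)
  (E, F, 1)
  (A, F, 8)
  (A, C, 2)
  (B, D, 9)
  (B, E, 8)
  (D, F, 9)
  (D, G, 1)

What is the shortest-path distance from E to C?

Comparing a few candidate routes:
E - B - C: 8 + 3 = 11
E - B - A - C: 8 + 7 + 2 = 17
E - F - B - A - C: 1 + 5 + 7 + 2 = 15
E - F - B - C: 1 + 5 + 3 = 9
E - F - A - C: 1 + 8 + 2 = 11
Shortest: 9.

9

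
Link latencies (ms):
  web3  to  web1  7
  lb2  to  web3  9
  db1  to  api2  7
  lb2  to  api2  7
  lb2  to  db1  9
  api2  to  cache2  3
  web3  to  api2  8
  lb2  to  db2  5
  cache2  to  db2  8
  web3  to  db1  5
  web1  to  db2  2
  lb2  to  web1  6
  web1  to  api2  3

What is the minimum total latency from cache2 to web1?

A few of the cache2→web1 routes:
cache2 -> api2 -> lb2 -> web1: 3 + 7 + 6 = 16
cache2 -> db2 -> web1: 8 + 2 = 10
cache2 -> api2 -> web1: 3 + 3 = 6
The minimum is 6 ms.

6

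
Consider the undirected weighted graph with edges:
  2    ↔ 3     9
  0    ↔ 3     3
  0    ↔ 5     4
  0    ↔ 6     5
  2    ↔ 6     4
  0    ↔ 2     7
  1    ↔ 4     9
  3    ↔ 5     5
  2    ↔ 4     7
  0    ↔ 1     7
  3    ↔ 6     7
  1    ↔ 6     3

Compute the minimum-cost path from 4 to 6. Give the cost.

Checking several routes:
4 → 2 → 6: 7 + 4 = 11
4 → 1 → 6: 9 + 3 = 12
4 → 1 → 0 → 6: 9 + 7 + 5 = 21
4 → 2 → 0 → 6: 7 + 7 + 5 = 19
The minimum is 11.

11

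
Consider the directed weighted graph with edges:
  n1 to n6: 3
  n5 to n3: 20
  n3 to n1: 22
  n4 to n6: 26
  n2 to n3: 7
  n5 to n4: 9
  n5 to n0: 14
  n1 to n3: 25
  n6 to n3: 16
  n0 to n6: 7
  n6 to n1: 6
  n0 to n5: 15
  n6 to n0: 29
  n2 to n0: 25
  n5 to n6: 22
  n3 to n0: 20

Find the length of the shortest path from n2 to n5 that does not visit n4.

40

Paths from n2 to n5 avoiding n4:
n2-n3-n1-n6-n0-n5: 7 + 22 + 3 + 29 + 15 = 76
n2-n3-n0-n5: 7 + 20 + 15 = 42
n2-n0-n5: 25 + 15 = 40
Best route has total 40.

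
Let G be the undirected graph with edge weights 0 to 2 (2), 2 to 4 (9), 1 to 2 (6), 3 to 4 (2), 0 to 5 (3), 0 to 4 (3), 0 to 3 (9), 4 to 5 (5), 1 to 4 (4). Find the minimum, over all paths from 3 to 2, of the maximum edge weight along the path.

A few of the 3→2 routes:
3→4→1→2: max(2, 4, 6) = 6
3→4→0→2: max(2, 3, 2) = 3
3→4→2: max(2, 9) = 9
3→4→5→0→2: max(2, 5, 3, 2) = 5
3→0→4→2: max(9, 3, 9) = 9
Best route has worst link 3.

3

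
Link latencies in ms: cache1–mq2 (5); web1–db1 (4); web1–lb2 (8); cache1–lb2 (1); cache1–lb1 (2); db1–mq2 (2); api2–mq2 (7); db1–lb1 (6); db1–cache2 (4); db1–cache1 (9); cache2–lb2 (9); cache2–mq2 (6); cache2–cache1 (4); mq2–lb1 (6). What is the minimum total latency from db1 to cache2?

Comparing a few candidate routes:
db1 → cache1 → cache2: 9 + 4 = 13
db1 → cache2: 4
db1 → mq2 → cache1 → cache2: 2 + 5 + 4 = 11
db1 → mq2 → cache2: 2 + 6 = 8
db1 → lb1 → cache1 → cache2: 6 + 2 + 4 = 12
The minimum is 4 ms.

4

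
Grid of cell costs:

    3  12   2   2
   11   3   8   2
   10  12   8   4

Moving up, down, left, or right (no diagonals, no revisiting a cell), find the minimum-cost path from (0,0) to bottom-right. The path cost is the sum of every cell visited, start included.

25

Best path: r0c0 r0c1 r0c2 r0c3 r1c3 r2c3
Cost: 3 + 12 + 2 + 2 + 2 + 4 = 25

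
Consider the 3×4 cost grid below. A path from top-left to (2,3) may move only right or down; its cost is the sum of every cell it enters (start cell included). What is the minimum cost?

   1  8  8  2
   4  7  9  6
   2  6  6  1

Best path: (0,0)→(1,0)→(2,0)→(2,1)→(2,2)→(2,3)
Cost: 1 + 4 + 2 + 6 + 6 + 1 = 20
For comparison, the top-then-right route costs 26.

20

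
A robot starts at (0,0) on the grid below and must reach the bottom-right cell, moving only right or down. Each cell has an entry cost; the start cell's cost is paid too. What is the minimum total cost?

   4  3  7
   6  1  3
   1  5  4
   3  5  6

21

Take [0,0] → [0,1] → [1,1] → [1,2] → [2,2] → [3,2] for a total of 4 + 3 + 1 + 3 + 4 + 6 = 21.
(Top row then right column would cost 27.)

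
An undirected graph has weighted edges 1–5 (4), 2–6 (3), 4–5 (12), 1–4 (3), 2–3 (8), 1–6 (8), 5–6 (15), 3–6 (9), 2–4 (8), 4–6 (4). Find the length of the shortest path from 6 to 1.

7

A few of the 6→1 routes:
6 - 5 - 1: 15 + 4 = 19
6 - 1: 8
6 - 4 - 1: 4 + 3 = 7
6 - 2 - 4 - 1: 3 + 8 + 3 = 14
Best route has total 7.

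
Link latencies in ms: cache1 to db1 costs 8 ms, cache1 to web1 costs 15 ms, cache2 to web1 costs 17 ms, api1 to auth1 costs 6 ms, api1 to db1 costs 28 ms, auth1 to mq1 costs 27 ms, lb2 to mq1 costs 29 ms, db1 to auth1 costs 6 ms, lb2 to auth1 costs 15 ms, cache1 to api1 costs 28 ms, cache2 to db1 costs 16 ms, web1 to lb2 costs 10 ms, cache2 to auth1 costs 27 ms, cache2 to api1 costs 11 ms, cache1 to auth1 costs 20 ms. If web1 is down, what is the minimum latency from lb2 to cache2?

32

Comparing a few candidate routes:
lb2-auth1-cache1-db1-cache2: 15 + 20 + 8 + 16 = 59
lb2-auth1-cache2: 15 + 27 = 42
lb2-auth1-db1-cache2: 15 + 6 + 16 = 37
lb2-auth1-api1-cache2: 15 + 6 + 11 = 32
lb2-auth1-db1-api1-cache2: 15 + 6 + 28 + 11 = 60
Shortest: 32 ms.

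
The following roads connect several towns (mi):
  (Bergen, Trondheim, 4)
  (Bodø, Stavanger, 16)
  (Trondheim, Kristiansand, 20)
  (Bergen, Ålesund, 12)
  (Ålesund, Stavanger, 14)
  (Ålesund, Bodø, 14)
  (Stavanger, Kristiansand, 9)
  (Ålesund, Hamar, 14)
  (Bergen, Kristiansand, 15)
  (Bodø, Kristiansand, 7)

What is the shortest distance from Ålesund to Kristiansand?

Checking several routes:
Ålesund-Bergen-Kristiansand: 12 + 15 = 27
Ålesund-Bergen-Trondheim-Kristiansand: 12 + 4 + 20 = 36
Ålesund-Stavanger-Bodø-Kristiansand: 14 + 16 + 7 = 37
Ålesund-Bodø-Kristiansand: 14 + 7 = 21
Ålesund-Stavanger-Kristiansand: 14 + 9 = 23
The minimum is 21 mi.

21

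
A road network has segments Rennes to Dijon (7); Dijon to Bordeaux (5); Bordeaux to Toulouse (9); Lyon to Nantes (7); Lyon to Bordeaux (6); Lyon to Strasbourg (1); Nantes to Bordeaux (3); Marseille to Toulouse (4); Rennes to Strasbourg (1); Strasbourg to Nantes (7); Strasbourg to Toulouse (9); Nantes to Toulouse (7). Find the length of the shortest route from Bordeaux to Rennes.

Comparing a few candidate routes:
Bordeaux-Nantes-Strasbourg-Rennes: 3 + 7 + 1 = 11
Bordeaux-Dijon-Rennes: 5 + 7 = 12
Bordeaux-Lyon-Strasbourg-Rennes: 6 + 1 + 1 = 8
Bordeaux-Nantes-Lyon-Strasbourg-Rennes: 3 + 7 + 1 + 1 = 12
Best route has total 8.

8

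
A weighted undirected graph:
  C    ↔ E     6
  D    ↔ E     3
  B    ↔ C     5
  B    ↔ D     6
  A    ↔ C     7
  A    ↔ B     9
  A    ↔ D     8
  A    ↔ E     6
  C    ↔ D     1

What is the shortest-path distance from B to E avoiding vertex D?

Checking several routes:
B -> A -> E: 9 + 6 = 15
B -> C -> E: 5 + 6 = 11
B -> C -> A -> E: 5 + 7 + 6 = 18
The minimum is 11.

11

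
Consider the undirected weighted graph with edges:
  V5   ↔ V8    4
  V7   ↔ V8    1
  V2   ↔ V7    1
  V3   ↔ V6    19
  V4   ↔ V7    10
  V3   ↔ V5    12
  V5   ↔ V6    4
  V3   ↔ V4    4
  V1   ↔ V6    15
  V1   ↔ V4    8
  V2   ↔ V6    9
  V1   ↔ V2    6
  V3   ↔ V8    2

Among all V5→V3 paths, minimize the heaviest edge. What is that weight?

4

Comparing a few candidate routes:
V5→V8→V7→V2→V1→V4→V3: max(4, 1, 1, 6, 8, 4) = 8
V5→V6→V2→V7→V8→V3: max(4, 9, 1, 1, 2) = 9
V5→V8→V3: max(4, 2) = 4
Smallest bottleneck: 4.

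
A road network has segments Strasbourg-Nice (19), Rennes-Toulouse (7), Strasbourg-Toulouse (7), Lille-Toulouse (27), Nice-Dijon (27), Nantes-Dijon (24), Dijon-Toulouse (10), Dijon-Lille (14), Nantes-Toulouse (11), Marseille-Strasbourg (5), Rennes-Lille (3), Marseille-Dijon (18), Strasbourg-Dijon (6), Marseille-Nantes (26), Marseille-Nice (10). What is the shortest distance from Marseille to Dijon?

Some routes from Marseille to Dijon:
Marseille - Strasbourg - Dijon: 5 + 6 = 11
Marseille - Strasbourg - Toulouse - Dijon: 5 + 7 + 10 = 22
Marseille - Nice - Strasbourg - Dijon: 10 + 19 + 6 = 35
Marseille - Strasbourg - Toulouse - Rennes - Lille - Dijon: 5 + 7 + 7 + 3 + 14 = 36
Marseille - Dijon: 18
Shortest: 11.

11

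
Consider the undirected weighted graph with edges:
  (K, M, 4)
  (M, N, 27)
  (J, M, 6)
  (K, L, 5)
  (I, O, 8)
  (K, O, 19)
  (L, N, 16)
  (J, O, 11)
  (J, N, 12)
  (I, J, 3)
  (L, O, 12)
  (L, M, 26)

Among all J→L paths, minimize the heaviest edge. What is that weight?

Comparing a few candidate routes:
J-I-O-L: max(3, 8, 12) = 12
J-O-K-L: max(11, 19, 5) = 19
J-N-L: max(12, 16) = 16
J-M-K-L: max(6, 4, 5) = 6
J-O-L: max(11, 12) = 12
The minimum achievable maximum is 6.

6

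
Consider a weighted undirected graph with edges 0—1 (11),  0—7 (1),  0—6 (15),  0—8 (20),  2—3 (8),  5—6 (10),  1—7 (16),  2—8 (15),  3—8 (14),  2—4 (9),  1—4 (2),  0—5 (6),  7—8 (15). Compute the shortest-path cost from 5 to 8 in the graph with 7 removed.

Candidate routes:
5 - 0 - 1 - 4 - 2 - 8: 6 + 11 + 2 + 9 + 15 = 43
5 - 6 - 0 - 8: 10 + 15 + 20 = 45
5 - 0 - 8: 6 + 20 = 26
5 - 0 - 1 - 4 - 2 - 3 - 8: 6 + 11 + 2 + 9 + 8 + 14 = 50
5 - 6 - 0 - 1 - 4 - 2 - 3 - 8: 10 + 15 + 11 + 2 + 9 + 8 + 14 = 69
5 - 6 - 0 - 1 - 4 - 2 - 8: 10 + 15 + 11 + 2 + 9 + 15 = 62
Best route has total 26.

26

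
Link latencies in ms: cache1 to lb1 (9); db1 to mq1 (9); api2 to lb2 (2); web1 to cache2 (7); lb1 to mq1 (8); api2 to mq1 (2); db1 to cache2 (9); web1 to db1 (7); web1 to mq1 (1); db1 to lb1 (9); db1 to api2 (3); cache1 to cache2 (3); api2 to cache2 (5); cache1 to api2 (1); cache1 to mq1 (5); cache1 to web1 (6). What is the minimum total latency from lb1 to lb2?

12

A few of the lb1→lb2 routes:
lb1 - mq1 - api2 - lb2: 8 + 2 + 2 = 12
lb1 - cache1 - mq1 - api2 - lb2: 9 + 5 + 2 + 2 = 18
lb1 - mq1 - web1 - cache1 - api2 - lb2: 8 + 1 + 6 + 1 + 2 = 18
lb1 - db1 - api2 - lb2: 9 + 3 + 2 = 14
lb1 - cache1 - api2 - lb2: 9 + 1 + 2 = 12
lb1 - mq1 - cache1 - api2 - lb2: 8 + 5 + 1 + 2 = 16
Best route has total 12 ms.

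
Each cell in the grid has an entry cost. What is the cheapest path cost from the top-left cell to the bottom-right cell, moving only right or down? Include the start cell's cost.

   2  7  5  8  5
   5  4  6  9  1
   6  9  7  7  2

29

Path (0,0) → (1,0) → (1,1) → (1,2) → (1,3) → (1,4) → (2,4): 2 + 5 + 4 + 6 + 9 + 1 + 2 = 29.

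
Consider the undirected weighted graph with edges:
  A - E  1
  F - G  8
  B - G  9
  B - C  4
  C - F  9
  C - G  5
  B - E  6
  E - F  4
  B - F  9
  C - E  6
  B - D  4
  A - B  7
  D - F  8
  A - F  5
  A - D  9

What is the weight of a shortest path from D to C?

8

Checking several routes:
D → B → G → C: 4 + 9 + 5 = 18
D → A → E → C: 9 + 1 + 6 = 16
D → B → E → C: 4 + 6 + 6 = 16
D → F → C: 8 + 9 = 17
D → B → C: 4 + 4 = 8
Shortest: 8.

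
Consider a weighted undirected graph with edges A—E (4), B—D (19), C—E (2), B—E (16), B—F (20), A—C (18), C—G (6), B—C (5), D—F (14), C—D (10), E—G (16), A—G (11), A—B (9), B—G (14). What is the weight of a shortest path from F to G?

30

Comparing a few candidate routes:
F → D → C → G: 14 + 10 + 6 = 30
F → B → A → G: 20 + 9 + 11 = 40
F → B → G: 20 + 14 = 34
F → B → C → G: 20 + 5 + 6 = 31
The minimum is 30.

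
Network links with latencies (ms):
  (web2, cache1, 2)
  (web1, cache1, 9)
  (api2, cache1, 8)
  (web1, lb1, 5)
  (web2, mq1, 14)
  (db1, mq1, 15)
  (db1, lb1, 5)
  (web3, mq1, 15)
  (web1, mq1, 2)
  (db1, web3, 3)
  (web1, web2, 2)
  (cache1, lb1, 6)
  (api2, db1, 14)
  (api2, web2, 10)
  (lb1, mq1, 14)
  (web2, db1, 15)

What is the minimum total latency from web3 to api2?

17

Some routes from web3 to api2:
web3 → db1 → lb1 → cache1 → api2: 3 + 5 + 6 + 8 = 22
web3 → db1 → api2: 3 + 14 = 17
web3 → db1 → lb1 → web1 → web2 → cache1 → api2: 3 + 5 + 5 + 2 + 2 + 8 = 25
Shortest: 17 ms.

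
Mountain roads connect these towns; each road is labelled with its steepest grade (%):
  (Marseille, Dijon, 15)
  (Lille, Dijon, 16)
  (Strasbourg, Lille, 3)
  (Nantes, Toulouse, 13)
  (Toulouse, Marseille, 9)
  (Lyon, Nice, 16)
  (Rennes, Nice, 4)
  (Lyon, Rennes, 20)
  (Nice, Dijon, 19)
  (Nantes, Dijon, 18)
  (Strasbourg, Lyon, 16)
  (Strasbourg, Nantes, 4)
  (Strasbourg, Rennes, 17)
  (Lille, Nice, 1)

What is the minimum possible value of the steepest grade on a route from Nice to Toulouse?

A few of the Nice→Toulouse routes:
Nice→Lille→Dijon→Marseille→Toulouse: max(1, 16, 15, 9) = 16
Nice→Lyon→Strasbourg→Nantes→Toulouse: max(16, 16, 4, 13) = 16
Nice→Rennes→Strasbourg→Lille→Dijon→Marseille→Toulouse: max(4, 17, 3, 16, 15, 9) = 17
Nice→Lille→Strasbourg→Nantes→Toulouse: max(1, 3, 4, 13) = 13
Nice→Lyon→Strasbourg→Lille→Dijon→Marseille→Toulouse: max(16, 16, 3, 16, 15, 9) = 16
Nice→Rennes→Strasbourg→Nantes→Toulouse: max(4, 17, 4, 13) = 17
The minimum achievable maximum is 13%.

13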